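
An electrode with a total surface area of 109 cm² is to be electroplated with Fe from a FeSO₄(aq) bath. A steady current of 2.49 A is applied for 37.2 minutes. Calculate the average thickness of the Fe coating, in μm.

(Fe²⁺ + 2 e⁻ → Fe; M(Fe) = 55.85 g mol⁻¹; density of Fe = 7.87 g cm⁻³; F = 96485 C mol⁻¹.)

Q = I·t = 2.490 × 2232.0 = 5558 C; n(e⁻) = 0.05760 mol.
n(Fe) = n(e⁻)/2 = 0.02880 mol, so m = 0.02880 × 55.85 = 1.609 g.
Volume = m/ρ = 1.609 / 7.87 = 0.2044 cm³.
Thickness = V/A = 0.2044 / 109 = 0.00188 cm = 18.8 μm.

18.8 μm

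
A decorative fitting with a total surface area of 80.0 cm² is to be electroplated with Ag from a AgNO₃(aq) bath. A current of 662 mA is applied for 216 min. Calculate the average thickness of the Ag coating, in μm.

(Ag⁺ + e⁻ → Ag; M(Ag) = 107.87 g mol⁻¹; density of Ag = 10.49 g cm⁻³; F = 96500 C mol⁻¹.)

Q = I·t = 0.6620 × 12960 = 8580 C; n(e⁻) = 0.08891 mol.
n(Ag) = n(e⁻)/1 = 0.08891 mol, so m = 0.08891 × 107.87 = 9.590 g.
Volume = m/ρ = 9.590 / 10.49 = 0.9142 cm³.
Thickness = V/A = 0.9142 / 80.0 = 0.0114 cm = 114 μm.

114 μm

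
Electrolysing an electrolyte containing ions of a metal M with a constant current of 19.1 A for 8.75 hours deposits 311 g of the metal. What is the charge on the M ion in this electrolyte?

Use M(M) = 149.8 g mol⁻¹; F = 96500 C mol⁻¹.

Q = I·t = 19.10 A × 31500 s = 601600 C, so n(e⁻) = 601600/96500 = 6.235 mol.
n(M) deposited = 311 / 149.8 = 2.076 mol.
Electrons per atom = n(e⁻)/n(M) = 6.235 / 2.076 = 3.00 ≈ 3, so the ion is M³⁺.

+3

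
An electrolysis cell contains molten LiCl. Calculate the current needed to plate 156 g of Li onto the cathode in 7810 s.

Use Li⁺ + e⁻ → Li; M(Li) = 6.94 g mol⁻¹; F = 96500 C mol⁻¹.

278 A

n(Li) = 156 / 6.94 = 22.48 mol.
n(e⁻) = 1 × 22.48 = 22.48 mol.
Q = n(e⁻)·F = 22.48 × 96500 = 2169000 C.
I = Q/t = 2169000 / 7810.0 s = 278 A.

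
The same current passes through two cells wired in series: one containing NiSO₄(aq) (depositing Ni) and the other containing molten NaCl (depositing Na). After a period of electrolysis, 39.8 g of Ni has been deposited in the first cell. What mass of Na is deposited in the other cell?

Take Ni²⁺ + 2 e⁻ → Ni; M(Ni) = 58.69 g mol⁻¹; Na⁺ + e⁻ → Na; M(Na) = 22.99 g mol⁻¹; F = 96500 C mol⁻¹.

n(Ni) = 39.8 / 58.69 = 0.6781 mol.
Since Ni²⁺ + 2 e⁻ → Ni, n(e⁻) passed = 2 × 0.6781 = 1.356 mol.
Cells in series carry the same charge, so the same 1.356 mol of electrons passes through cell 2.
Na⁺ + e⁻ → Na, so n(Na) = 1.356 / 1 = 1.356 mol.
m(Na) = 1.356 × 22.99 = 31.2 g.

31.2 g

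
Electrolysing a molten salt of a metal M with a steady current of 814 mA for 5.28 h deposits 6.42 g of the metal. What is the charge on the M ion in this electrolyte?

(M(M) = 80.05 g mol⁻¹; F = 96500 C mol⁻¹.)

Q = I·t = 0.8140 A × 19008 s = 15470 C, so n(e⁻) = 15470/96500 = 0.1603 mol.
n(M) deposited = 6.42 / 80.05 = 0.08020 mol.
Electrons per atom = n(e⁻)/n(M) = 0.1603 / 0.08020 = 2.00 ≈ 2, so the ion is M²⁺.

+2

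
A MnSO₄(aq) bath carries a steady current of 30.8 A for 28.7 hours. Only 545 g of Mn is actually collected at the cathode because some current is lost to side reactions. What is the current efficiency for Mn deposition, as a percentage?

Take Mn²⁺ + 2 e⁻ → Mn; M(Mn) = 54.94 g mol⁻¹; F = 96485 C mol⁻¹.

Q = I·t = 30.80 × 103320 = 3182000 C; n(e⁻) = 3182000/96485 = 32.98 mol.
Theoretical n(Mn) = n(e⁻)/2 = 16.49 mol, i.e. m_theo = 16.49 × 54.94 = 906.0 g.
Efficiency = m_actual / m_theo = 545 / 906.0 = 60.2 %.

60.2 %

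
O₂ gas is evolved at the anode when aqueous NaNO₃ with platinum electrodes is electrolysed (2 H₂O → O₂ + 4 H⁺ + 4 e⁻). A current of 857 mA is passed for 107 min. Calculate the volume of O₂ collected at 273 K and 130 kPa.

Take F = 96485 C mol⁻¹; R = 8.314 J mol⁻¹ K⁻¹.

0.249 L

Q = I·t = 0.8570 A × 6420.0 s = 5502 C.
n(e⁻) = Q/F = 5502 / 96485 = 0.05702 mol.
4 electrons are transferred per O₂ molecule, so n(O₂) = 0.05702 / 4 = 0.01426 mol.
V = nRT/P = (0.01426 × 8.314 × 273) / (130 × 10³ Pa) = 2.49 × 10⁻⁴ m³ = 0.249 L.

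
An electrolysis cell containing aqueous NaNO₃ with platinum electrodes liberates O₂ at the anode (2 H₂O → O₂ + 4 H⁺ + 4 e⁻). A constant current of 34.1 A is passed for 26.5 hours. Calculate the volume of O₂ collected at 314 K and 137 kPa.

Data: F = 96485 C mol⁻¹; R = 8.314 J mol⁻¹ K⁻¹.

161 L

Q = I·t = 34.10 A × 95400 s = 3253000 C.
n(e⁻) = Q/F = 3253000 / 96485 = 33.72 mol.
4 electrons are transferred per O₂ molecule, so n(O₂) = 33.72 / 4 = 8.429 mol.
V = nRT/P = (8.429 × 8.314 × 314) / (137 × 10³ Pa) = 0.161 m³ = 161 L.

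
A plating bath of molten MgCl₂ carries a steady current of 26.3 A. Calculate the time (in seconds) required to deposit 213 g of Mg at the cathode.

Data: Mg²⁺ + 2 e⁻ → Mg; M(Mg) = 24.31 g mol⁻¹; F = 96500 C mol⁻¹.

64300 s

n(Mg) = m/M = 213 / 24.31 = 8.762 mol.
Each Mg atom requires 2 electrons, so n(e⁻) = 2 × 8.762 = 17.52 mol.
Q = n(e⁻)·F = 17.52 × 96500 = 1691000 C.
t = Q/I = 1691000 / 26.30 A = 64300 s.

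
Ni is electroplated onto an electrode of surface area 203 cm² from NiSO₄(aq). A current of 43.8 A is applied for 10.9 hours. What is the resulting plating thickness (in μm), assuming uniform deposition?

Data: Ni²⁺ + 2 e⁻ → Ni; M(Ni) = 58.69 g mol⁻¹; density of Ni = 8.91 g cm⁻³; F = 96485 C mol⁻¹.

2890 μm

Q = I·t = 43.80 × 39240 = 1719000 C; n(e⁻) = 17.81 mol.
n(Ni) = n(e⁻)/2 = 8.907 mol, so m = 8.907 × 58.69 = 522.7 g.
Volume = m/ρ = 522.7 / 8.91 = 58.67 cm³.
Thickness = V/A = 58.67 / 203 = 0.289 cm = 2890 μm.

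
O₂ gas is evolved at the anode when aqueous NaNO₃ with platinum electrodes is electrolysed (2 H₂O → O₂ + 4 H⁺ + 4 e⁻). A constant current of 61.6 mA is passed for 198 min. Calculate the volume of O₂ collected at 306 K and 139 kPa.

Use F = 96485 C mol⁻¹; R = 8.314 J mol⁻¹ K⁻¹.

0.0347 L

Q = I·t = 0.06160 A × 11880 s = 731.8 C.
n(e⁻) = Q/F = 731.8 / 96485 = 0.007585 mol.
4 electrons are transferred per O₂ molecule, so n(O₂) = 0.007585 / 4 = 0.001896 mol.
V = nRT/P = (0.001896 × 8.314 × 306) / (139 × 10³ Pa) = 3.47 × 10⁻⁵ m³ = 0.0347 L.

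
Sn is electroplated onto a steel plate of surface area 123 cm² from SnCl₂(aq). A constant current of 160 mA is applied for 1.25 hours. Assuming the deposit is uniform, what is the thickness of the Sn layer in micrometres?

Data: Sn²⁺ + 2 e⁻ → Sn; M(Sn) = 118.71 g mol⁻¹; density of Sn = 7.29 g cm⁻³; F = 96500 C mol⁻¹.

4.94 μm

Q = I·t = 0.1600 × 4500.0 = 720.0 C; n(e⁻) = 0.007461 mol.
n(Sn) = n(e⁻)/2 = 0.003731 mol, so m = 0.003731 × 118.71 = 0.4429 g.
Volume = m/ρ = 0.4429 / 7.29 = 0.06075 cm³.
Thickness = V/A = 0.06075 / 123 = 4.94 × 10⁻⁴ cm = 4.94 μm.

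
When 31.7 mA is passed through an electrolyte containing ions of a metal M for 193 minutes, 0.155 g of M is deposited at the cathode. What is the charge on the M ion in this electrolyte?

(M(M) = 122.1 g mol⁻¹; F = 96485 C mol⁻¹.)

Q = I·t = 0.03170 A × 11580 s = 367.1 C, so n(e⁻) = 367.1/96485 = 0.003805 mol.
n(M) deposited = 0.155 / 122.1 = 0.001269 mol.
Electrons per atom = n(e⁻)/n(M) = 0.003805 / 0.001269 = 3.00 ≈ 3, so the ion is M³⁺.

+3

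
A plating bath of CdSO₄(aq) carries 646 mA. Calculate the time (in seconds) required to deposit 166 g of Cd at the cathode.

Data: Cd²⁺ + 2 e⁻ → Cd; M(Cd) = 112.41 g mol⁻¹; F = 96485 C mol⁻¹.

n(Cd) = m/M = 166 / 112.41 = 1.477 mol.
Each Cd atom requires 2 electrons, so n(e⁻) = 2 × 1.477 = 2.953 mol.
Q = n(e⁻)·F = 2.953 × 96485 = 285000 C.
t = Q/I = 285000 / 0.6460 A = 441100 s.

4.41 × 10⁵ s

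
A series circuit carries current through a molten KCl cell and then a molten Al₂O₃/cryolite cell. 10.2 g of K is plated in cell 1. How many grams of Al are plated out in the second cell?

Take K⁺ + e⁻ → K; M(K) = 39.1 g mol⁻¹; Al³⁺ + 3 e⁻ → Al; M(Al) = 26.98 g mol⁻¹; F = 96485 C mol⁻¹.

n(K) = 10.2 / 39.1 = 0.2609 mol.
Since K⁺ + e⁻ → K, n(e⁻) passed = 1 × 0.2609 = 0.2609 mol.
Cells in series carry the same charge, so the same 0.2609 mol of electrons passes through cell 2.
Al³⁺ + 3 e⁻ → Al, so n(Al) = 0.2609 / 3 = 0.08696 mol.
m(Al) = 0.08696 × 26.98 = 2.35 g.

2.35 g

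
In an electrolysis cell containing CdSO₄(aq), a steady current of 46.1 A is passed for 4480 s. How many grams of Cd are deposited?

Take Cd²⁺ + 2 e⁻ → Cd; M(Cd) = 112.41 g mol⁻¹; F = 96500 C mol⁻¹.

Q = I·t = 46.10 A × 4480.0 s = 206500 C.
n(e⁻) = Q/F = 206500 / 96500 = 2.140 mol.
Cd²⁺ + 2 e⁻ → Cd, so n(Cd) = n(e⁻)/2 = 1.070 mol.
m = n·M = 1.070 × 112.41 = 120 g.

120 g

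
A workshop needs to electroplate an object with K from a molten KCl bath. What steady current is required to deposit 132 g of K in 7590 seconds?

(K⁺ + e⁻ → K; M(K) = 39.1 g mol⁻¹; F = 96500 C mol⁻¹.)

n(K) = 132 / 39.1 = 3.376 mol.
n(e⁻) = 1 × 3.376 = 3.376 mol.
Q = n(e⁻)·F = 3.376 × 96500 = 325800 C.
I = Q/t = 325800 / 7590.0 s = 42.9 A.

42.9 A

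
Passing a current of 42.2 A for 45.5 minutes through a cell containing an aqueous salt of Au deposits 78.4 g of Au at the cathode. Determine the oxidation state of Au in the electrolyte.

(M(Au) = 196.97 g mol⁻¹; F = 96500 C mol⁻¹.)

+3

Q = I·t = 42.20 A × 2730.0 s = 115200 C, so n(e⁻) = 115200/96500 = 1.194 mol.
n(Au) deposited = 78.4 / 196.97 = 0.3980 mol.
Electrons per atom = n(e⁻)/n(Au) = 1.194 / 0.3980 = 3.00 ≈ 3, so the ion is Au³⁺.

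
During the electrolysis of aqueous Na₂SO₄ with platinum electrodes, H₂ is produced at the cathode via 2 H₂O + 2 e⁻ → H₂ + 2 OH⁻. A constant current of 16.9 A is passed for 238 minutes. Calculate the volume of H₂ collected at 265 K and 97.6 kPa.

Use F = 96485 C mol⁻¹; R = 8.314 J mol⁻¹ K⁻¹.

28.2 L

Q = I·t = 16.90 A × 14280 s = 241300 C.
n(e⁻) = Q/F = 241300 / 96485 = 2.501 mol.
2 electrons are transferred per H₂ molecule, so n(H₂) = 2.501 / 2 = 1.251 mol.
V = nRT/P = (1.251 × 8.314 × 265) / (97.6 × 10³ Pa) = 0.0282 m³ = 28.2 L.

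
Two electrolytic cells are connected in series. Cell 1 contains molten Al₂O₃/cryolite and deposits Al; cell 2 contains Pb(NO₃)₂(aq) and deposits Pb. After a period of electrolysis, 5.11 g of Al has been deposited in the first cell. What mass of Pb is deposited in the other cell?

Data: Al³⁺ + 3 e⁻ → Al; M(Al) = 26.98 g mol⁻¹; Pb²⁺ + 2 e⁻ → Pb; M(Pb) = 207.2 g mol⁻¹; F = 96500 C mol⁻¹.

n(Al) = 5.11 / 26.98 = 0.1894 mol.
Since Al³⁺ + 3 e⁻ → Al, n(e⁻) passed = 3 × 0.1894 = 0.5682 mol.
Cells in series carry the same charge, so the same 0.5682 mol of electrons passes through cell 2.
Pb²⁺ + 2 e⁻ → Pb, so n(Pb) = 0.5682 / 2 = 0.2841 mol.
m(Pb) = 0.2841 × 207.2 = 58.9 g.

58.9 g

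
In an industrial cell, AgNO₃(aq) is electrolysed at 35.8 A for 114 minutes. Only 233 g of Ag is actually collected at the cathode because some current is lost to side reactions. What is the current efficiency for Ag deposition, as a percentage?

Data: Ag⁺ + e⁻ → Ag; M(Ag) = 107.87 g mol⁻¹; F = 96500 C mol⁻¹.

Q = I·t = 35.80 × 6840.0 = 244900 C; n(e⁻) = 244900/96500 = 2.538 mol.
Theoretical n(Ag) = n(e⁻)/1 = 2.538 mol, i.e. m_theo = 2.538 × 107.87 = 273.7 g.
Efficiency = m_actual / m_theo = 233 / 273.7 = 85.1 %.

85.1 %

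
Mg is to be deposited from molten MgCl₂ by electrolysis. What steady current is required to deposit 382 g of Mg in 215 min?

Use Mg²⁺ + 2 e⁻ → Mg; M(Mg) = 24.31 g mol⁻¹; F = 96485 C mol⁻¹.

235 A

n(Mg) = 382 / 24.31 = 15.71 mol.
n(e⁻) = 2 × 15.71 = 31.43 mol.
Q = n(e⁻)·F = 31.43 × 96485 = 3032000 C.
I = Q/t = 3032000 / 12900 s = 235 A.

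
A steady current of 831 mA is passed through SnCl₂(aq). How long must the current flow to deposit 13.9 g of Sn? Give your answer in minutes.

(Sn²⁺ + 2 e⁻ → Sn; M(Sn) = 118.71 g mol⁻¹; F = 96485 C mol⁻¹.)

453 min

n(Sn) = m/M = 13.9 / 118.71 = 0.1171 mol.
Each Sn atom requires 2 electrons, so n(e⁻) = 2 × 0.1171 = 0.2342 mol.
Q = n(e⁻)·F = 0.2342 × 96485 = 22600 C.
t = Q/I = 22600 / 0.8310 A = 27190 s = 453 min.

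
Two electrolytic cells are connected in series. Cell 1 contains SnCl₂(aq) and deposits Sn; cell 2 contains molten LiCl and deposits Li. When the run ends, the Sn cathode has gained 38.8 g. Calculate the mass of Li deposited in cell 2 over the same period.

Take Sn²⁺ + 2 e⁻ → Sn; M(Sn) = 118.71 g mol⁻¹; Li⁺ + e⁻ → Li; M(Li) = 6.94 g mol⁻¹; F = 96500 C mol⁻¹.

4.54 g

n(Sn) = 38.8 / 118.71 = 0.3268 mol.
Since Sn²⁺ + 2 e⁻ → Sn, n(e⁻) passed = 2 × 0.3268 = 0.6537 mol.
Cells in series carry the same charge, so the same 0.6537 mol of electrons passes through cell 2.
Li⁺ + e⁻ → Li, so n(Li) = 0.6537 / 1 = 0.6537 mol.
m(Li) = 0.6537 × 6.94 = 4.54 g.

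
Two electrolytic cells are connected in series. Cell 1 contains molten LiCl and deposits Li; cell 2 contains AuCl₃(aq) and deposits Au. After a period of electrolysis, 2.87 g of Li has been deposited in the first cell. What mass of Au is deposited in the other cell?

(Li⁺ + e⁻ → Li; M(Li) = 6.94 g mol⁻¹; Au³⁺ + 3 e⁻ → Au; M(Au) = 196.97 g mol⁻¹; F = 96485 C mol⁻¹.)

n(Li) = 2.87 / 6.94 = 0.4135 mol.
Since Li⁺ + e⁻ → Li, n(e⁻) passed = 1 × 0.4135 = 0.4135 mol.
Cells in series carry the same charge, so the same 0.4135 mol of electrons passes through cell 2.
Au³⁺ + 3 e⁻ → Au, so n(Au) = 0.4135 / 3 = 0.1378 mol.
m(Au) = 0.1378 × 196.97 = 27.2 g.

27.2 g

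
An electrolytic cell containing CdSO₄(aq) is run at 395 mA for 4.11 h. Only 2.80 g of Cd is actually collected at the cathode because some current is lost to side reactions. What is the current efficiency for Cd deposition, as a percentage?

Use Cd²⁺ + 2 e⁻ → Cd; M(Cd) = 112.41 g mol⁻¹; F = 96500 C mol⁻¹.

Q = I·t = 0.3950 × 14796 = 5844 C; n(e⁻) = 5844/96500 = 0.06056 mol.
Theoretical n(Cd) = n(e⁻)/2 = 0.03028 mol, i.e. m_theo = 0.03028 × 112.41 = 3.404 g.
Efficiency = m_actual / m_theo = 2.80 / 3.404 = 82.3 %.

82.3 %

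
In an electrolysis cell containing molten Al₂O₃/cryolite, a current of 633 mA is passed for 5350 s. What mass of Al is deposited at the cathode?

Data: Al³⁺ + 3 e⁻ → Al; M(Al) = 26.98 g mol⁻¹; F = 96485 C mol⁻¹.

0.316 g

Q = I·t = 0.6330 A × 5350.0 s = 3387 C.
n(e⁻) = Q/F = 3387 / 96485 = 0.03510 mol.
Al³⁺ + 3 e⁻ → Al, so n(Al) = n(e⁻)/3 = 0.01170 mol.
m = n·M = 0.01170 × 26.98 = 0.316 g.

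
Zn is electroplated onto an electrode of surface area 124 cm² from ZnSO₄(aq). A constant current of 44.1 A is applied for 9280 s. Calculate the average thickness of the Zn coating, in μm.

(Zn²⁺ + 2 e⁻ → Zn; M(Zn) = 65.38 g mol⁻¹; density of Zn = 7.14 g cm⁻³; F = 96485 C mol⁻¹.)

1570 μm

Q = I·t = 44.10 × 9280.0 = 409200 C; n(e⁻) = 4.242 mol.
n(Zn) = n(e⁻)/2 = 2.121 mol, so m = 2.121 × 65.38 = 138.7 g.
Volume = m/ρ = 138.7 / 7.14 = 19.42 cm³.
Thickness = V/A = 19.42 / 124 = 0.157 cm = 1570 μm.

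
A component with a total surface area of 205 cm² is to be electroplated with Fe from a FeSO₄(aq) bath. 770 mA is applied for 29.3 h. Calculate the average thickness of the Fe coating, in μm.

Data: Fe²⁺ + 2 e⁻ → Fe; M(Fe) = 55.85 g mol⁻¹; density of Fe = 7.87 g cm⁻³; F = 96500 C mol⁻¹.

146 μm

Q = I·t = 0.7700 × 105480 = 81220 C; n(e⁻) = 0.8417 mol.
n(Fe) = n(e⁻)/2 = 0.4208 mol, so m = 0.4208 × 55.85 = 23.50 g.
Volume = m/ρ = 23.50 / 7.87 = 2.986 cm³.
Thickness = V/A = 2.986 / 205 = 0.0146 cm = 146 μm.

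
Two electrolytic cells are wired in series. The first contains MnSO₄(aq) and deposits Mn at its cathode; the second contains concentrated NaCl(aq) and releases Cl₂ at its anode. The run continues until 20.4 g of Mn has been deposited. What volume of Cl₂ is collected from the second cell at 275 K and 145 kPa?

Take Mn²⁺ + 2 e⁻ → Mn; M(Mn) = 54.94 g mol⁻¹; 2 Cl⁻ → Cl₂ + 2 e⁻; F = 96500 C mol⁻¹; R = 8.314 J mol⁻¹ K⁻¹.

n(Mn) = 20.4 / 54.94 = 0.3713 mol, so n(e⁻) = 2 × 0.3713 = 0.7426 mol.
The cells are in series, so the same 0.7426 mol of electrons passes through the second cell.
2 Cl⁻ → Cl₂ + 2 e⁻ — 2 mol e⁻ per mol Cl₂, so n(Cl₂) = 0.7426/2 = 0.3713 mol.
V = nRT/P = (0.3713 × 8.314 × 275) / (145 × 10³) = 0.00585 m³ = 5.85 L.

5.85 L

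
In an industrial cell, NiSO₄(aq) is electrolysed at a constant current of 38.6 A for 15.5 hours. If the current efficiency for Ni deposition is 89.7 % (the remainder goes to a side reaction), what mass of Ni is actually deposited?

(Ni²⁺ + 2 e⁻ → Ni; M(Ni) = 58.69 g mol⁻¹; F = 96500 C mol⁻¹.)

Q = I·t = 38.60 × 55800 = 2154000 C.
n(e⁻) = 2154000/96500 = 22.32 mol; theoretically n(Ni) = 22.32/2 = 11.16 mol, m_theo = 655.0 g.
At 89.7 % efficiency, m_actual = 0.897 × 655.0 = 588 g.

588 g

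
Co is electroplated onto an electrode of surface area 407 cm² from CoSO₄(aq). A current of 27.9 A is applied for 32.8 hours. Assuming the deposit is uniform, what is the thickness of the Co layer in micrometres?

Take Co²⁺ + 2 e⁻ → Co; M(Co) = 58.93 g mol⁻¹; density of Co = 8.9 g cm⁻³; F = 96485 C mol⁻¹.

Q = I·t = 27.90 × 118080 = 3294000 C; n(e⁻) = 34.14 mol.
n(Co) = n(e⁻)/2 = 17.07 mol, so m = 17.07 × 58.93 = 1006 g.
Volume = m/ρ = 1006 / 8.9 = 113.0 cm³.
Thickness = V/A = 113.0 / 407 = 0.278 cm = 2780 μm.

2780 μm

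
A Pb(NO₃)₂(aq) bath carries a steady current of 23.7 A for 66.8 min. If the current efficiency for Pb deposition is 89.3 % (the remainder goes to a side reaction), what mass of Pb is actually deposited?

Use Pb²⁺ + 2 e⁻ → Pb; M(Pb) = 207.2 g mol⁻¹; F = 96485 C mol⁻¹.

Q = I·t = 23.70 × 4008.0 = 94990 C.
n(e⁻) = 94990/96485 = 0.9845 mol; theoretically n(Pb) = 0.9845/2 = 0.4923 mol, m_theo = 102.0 g.
At 89.3 % efficiency, m_actual = 0.893 × 102.0 = 91.1 g.

91.1 g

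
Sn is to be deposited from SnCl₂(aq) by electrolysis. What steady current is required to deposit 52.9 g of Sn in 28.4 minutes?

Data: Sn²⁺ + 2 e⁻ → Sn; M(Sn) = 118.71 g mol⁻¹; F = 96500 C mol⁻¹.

n(Sn) = 52.9 / 118.71 = 0.4456 mol.
n(e⁻) = 2 × 0.4456 = 0.8912 mol.
Q = n(e⁻)·F = 0.8912 × 96500 = 86010 C.
I = Q/t = 86010 / 1704.0 s = 50.5 A.

50.5 A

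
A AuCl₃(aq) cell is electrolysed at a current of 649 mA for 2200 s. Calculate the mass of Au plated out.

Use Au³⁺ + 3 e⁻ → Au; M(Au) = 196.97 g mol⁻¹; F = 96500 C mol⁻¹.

0.971 g

Q = I·t = 0.6490 A × 2200.0 s = 1428 C.
n(e⁻) = Q/F = 1428 / 96500 = 0.01480 mol.
Au³⁺ + 3 e⁻ → Au, so n(Au) = n(e⁻)/3 = 0.004932 mol.
m = n·M = 0.004932 × 196.97 = 0.971 g.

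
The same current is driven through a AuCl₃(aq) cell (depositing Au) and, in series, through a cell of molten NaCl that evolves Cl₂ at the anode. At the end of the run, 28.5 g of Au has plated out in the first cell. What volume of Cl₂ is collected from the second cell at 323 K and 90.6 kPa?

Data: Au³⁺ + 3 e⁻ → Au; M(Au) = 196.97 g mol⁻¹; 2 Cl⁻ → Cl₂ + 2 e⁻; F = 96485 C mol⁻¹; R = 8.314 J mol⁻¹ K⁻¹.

6.43 L

n(Au) = 28.5 / 196.97 = 0.1447 mol, so n(e⁻) = 3 × 0.1447 = 0.4341 mol.
The cells are in series, so the same 0.4341 mol of electrons passes through the second cell.
2 Cl⁻ → Cl₂ + 2 e⁻ — 2 mol e⁻ per mol Cl₂, so n(Cl₂) = 0.4341/2 = 0.2170 mol.
V = nRT/P = (0.2170 × 8.314 × 323) / (90.6 × 10³) = 0.00643 m³ = 6.43 L.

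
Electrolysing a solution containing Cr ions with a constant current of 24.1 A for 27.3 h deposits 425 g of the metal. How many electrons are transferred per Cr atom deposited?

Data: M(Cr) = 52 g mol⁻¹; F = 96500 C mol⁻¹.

Q = I·t = 24.10 A × 98280 s = 2369000 C, so n(e⁻) = 2369000/96500 = 24.54 mol.
n(Cr) deposited = 425 / 52 = 8.173 mol.
Electrons per atom = n(e⁻)/n(Cr) = 24.54 / 8.173 = 3.00 ≈ 3, so the ion is Cr³⁺.

3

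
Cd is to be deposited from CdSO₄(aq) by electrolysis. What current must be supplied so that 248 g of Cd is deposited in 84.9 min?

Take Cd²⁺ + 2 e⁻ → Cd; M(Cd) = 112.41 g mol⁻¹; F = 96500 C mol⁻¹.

n(Cd) = 248 / 112.41 = 2.206 mol.
n(e⁻) = 2 × 2.206 = 4.412 mol.
Q = n(e⁻)·F = 4.412 × 96500 = 425800 C.
I = Q/t = 425800 / 5094.0 s = 83.6 A.

83.6 A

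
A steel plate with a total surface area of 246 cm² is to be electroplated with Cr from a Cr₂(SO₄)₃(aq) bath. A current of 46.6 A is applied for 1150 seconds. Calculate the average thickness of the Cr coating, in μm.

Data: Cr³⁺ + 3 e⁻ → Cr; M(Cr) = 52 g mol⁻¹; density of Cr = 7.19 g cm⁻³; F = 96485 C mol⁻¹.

54.4 μm

Q = I·t = 46.60 × 1150.0 = 53590 C; n(e⁻) = 0.5554 mol.
n(Cr) = n(e⁻)/3 = 0.1851 mol, so m = 0.1851 × 52 = 9.627 g.
Volume = m/ρ = 9.627 / 7.19 = 1.339 cm³.
Thickness = V/A = 1.339 / 246 = 0.00544 cm = 54.4 μm.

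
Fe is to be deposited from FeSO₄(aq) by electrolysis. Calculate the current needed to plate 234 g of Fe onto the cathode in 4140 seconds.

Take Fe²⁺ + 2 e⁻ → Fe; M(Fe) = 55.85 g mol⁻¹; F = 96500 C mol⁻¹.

n(Fe) = 234 / 55.85 = 4.190 mol.
n(e⁻) = 2 × 4.190 = 8.380 mol.
Q = n(e⁻)·F = 8.380 × 96500 = 808600 C.
I = Q/t = 808600 / 4140.0 s = 195 A.

195 A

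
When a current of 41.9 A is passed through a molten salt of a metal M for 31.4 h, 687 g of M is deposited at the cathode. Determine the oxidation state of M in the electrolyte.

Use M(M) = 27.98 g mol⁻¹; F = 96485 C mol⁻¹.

Q = I·t = 41.90 A × 113040 s = 4736000 C, so n(e⁻) = 4736000/96485 = 49.09 mol.
n(M) deposited = 687 / 27.98 = 24.55 mol.
Electrons per atom = n(e⁻)/n(M) = 49.09 / 24.55 = 2.00 ≈ 2, so the ion is M²⁺.

+2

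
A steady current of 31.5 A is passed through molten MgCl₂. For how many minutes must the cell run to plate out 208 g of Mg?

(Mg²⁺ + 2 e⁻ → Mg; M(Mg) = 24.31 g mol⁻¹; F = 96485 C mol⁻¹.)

874 min

n(Mg) = m/M = 208 / 24.31 = 8.556 mol.
Each Mg atom requires 2 electrons, so n(e⁻) = 2 × 8.556 = 17.11 mol.
Q = n(e⁻)·F = 17.11 × 96485 = 1651000 C.
t = Q/I = 1651000 / 31.50 A = 52420 s = 874 min.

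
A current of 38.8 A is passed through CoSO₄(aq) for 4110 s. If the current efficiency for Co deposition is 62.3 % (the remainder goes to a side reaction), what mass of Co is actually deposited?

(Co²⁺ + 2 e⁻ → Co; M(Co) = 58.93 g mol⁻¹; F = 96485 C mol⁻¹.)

Q = I·t = 38.80 × 4110.0 = 159500 C.
n(e⁻) = 159500/96485 = 1.653 mol; theoretically n(Co) = 1.653/2 = 0.8264 mol, m_theo = 48.70 g.
At 62.3 % efficiency, m_actual = 0.623 × 48.70 = 30.3 g.

30.3 g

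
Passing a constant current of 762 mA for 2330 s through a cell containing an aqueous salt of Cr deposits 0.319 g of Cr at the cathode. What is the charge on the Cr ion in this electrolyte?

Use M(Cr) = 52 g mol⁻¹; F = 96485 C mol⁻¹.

+3

Q = I·t = 0.7620 A × 2330.0 s = 1775 C, so n(e⁻) = 1775/96485 = 0.01840 mol.
n(Cr) deposited = 0.319 / 52 = 0.006135 mol.
Electrons per atom = n(e⁻)/n(Cr) = 0.01840 / 0.006135 = 3.00 ≈ 3, so the ion is Cr³⁺.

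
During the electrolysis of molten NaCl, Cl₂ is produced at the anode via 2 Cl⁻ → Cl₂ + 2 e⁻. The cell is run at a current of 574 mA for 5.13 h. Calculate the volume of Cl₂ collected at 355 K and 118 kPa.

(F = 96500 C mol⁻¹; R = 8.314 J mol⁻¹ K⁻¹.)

1.37 L

Q = I·t = 0.5740 A × 18468 s = 10600 C.
n(e⁻) = Q/F = 10600 / 96500 = 0.1099 mol.
2 electrons are transferred per Cl₂ molecule, so n(Cl₂) = 0.1099 / 2 = 0.05493 mol.
V = nRT/P = (0.05493 × 8.314 × 355) / (118 × 10³ Pa) = 0.00137 m³ = 1.37 L.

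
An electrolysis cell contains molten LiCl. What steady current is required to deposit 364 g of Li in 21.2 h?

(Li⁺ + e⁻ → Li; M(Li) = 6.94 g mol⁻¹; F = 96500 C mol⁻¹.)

n(Li) = 364 / 6.94 = 52.45 mol.
n(e⁻) = 1 × 52.45 = 52.45 mol.
Q = n(e⁻)·F = 52.45 × 96500 = 5061000 C.
I = Q/t = 5061000 / 76320 s = 66.3 A.

66.3 A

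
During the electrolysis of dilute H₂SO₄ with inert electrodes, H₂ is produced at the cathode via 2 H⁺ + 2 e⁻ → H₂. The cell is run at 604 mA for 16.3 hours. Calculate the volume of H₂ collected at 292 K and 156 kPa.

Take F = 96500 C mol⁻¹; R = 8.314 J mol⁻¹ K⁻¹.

2.86 L

Q = I·t = 0.6040 A × 58680 s = 35440 C.
n(e⁻) = Q/F = 35440 / 96500 = 0.3673 mol.
2 electrons are transferred per H₂ molecule, so n(H₂) = 0.3673 / 2 = 0.1836 mol.
V = nRT/P = (0.1836 × 8.314 × 292) / (156 × 10³ Pa) = 0.00286 m³ = 2.86 L.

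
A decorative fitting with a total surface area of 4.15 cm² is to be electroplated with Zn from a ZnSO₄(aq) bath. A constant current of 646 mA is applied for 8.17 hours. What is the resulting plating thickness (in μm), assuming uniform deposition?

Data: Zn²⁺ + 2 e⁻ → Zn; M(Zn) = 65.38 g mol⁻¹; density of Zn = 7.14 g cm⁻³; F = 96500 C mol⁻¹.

Q = I·t = 0.6460 × 29412 = 19000 C; n(e⁻) = 0.1969 mol.
n(Zn) = n(e⁻)/2 = 0.09845 mol, so m = 0.09845 × 65.38 = 6.436 g.
Volume = m/ρ = 6.436 / 7.14 = 0.9015 cm³.
Thickness = V/A = 0.9015 / 4.15 = 0.217 cm = 2170 μm.

2170 μm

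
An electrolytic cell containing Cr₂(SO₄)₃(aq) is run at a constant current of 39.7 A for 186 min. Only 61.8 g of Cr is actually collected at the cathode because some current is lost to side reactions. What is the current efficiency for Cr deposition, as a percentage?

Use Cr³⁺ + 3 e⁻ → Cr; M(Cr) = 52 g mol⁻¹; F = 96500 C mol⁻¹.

77.7 %

Q = I·t = 39.70 × 11160 = 443100 C; n(e⁻) = 443100/96500 = 4.591 mol.
Theoretical n(Cr) = n(e⁻)/3 = 1.530 mol, i.e. m_theo = 1.530 × 52 = 79.58 g.
Efficiency = m_actual / m_theo = 61.8 / 79.58 = 77.7 %.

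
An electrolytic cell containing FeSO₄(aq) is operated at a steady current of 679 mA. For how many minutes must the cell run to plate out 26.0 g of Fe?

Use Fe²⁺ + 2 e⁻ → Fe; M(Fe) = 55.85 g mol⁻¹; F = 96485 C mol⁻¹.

n(Fe) = m/M = 26.0 / 55.85 = 0.4655 mol.
Each Fe atom requires 2 electrons, so n(e⁻) = 2 × 0.4655 = 0.9311 mol.
Q = n(e⁻)·F = 0.9311 × 96485 = 89830 C.
t = Q/I = 89830 / 0.6790 A = 132300 s = 2210 min.

2210 min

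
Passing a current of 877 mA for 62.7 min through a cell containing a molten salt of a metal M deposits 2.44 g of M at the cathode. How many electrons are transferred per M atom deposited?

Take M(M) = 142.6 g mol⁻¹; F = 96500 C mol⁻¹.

2

Q = I·t = 0.8770 A × 3762.0 s = 3299 C, so n(e⁻) = 3299/96500 = 0.03419 mol.
n(M) deposited = 2.44 / 142.6 = 0.01711 mol.
Electrons per atom = n(e⁻)/n(M) = 0.03419 / 0.01711 = 2.00 ≈ 2, so the ion is M²⁺.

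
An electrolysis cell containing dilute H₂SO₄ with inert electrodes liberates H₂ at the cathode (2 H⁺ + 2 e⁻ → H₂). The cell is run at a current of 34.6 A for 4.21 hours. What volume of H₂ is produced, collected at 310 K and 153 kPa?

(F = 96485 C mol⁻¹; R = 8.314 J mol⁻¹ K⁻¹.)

Q = I·t = 34.60 A × 15156 s = 524400 C.
n(e⁻) = Q/F = 524400 / 96485 = 5.435 mol.
2 electrons are transferred per H₂ molecule, so n(H₂) = 5.435 / 2 = 2.718 mol.
V = nRT/P = (2.718 × 8.314 × 310) / (153 × 10³ Pa) = 0.0458 m³ = 45.8 L.

45.8 L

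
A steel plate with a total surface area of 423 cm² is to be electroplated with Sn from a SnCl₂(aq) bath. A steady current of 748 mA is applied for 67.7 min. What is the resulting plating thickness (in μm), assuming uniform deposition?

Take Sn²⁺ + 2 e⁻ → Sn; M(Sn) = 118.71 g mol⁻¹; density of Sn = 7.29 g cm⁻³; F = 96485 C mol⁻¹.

6.06 μm

Q = I·t = 0.7480 × 4062.0 = 3038 C; n(e⁻) = 0.03149 mol.
n(Sn) = n(e⁻)/2 = 0.01575 mol, so m = 0.01575 × 118.71 = 1.869 g.
Volume = m/ρ = 1.869 / 7.29 = 0.2564 cm³.
Thickness = V/A = 0.2564 / 423 = 6.06 × 10⁻⁴ cm = 6.06 μm.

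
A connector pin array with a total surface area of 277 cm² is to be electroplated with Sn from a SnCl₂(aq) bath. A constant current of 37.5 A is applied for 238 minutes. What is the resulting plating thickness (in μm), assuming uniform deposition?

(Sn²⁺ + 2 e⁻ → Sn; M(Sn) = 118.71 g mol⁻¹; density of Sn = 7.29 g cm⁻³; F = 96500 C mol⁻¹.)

1630 μm

Q = I·t = 37.50 × 14280 = 535500 C; n(e⁻) = 5.549 mol.
n(Sn) = n(e⁻)/2 = 2.775 mol, so m = 2.775 × 118.71 = 329.4 g.
Volume = m/ρ = 329.4 / 7.29 = 45.18 cm³.
Thickness = V/A = 45.18 / 277 = 0.163 cm = 1630 μm.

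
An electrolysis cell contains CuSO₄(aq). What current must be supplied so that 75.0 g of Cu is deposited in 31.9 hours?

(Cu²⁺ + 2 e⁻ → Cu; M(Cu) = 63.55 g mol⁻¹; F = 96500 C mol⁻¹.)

1.98 A

n(Cu) = 75.0 / 63.55 = 1.180 mol.
n(e⁻) = 2 × 1.180 = 2.360 mol.
Q = n(e⁻)·F = 2.360 × 96500 = 227800 C.
I = Q/t = 227800 / 114840 s = 1.98 A.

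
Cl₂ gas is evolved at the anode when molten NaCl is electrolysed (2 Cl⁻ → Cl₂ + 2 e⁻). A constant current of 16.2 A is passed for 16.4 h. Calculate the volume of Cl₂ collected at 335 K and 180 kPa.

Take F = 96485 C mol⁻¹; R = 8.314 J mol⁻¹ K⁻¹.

Q = I·t = 16.20 A × 59040 s = 956400 C.
n(e⁻) = Q/F = 956400 / 96485 = 9.913 mol.
2 electrons are transferred per Cl₂ molecule, so n(Cl₂) = 9.913 / 2 = 4.956 mol.
V = nRT/P = (4.956 × 8.314 × 335) / (180 × 10³ Pa) = 0.0767 m³ = 76.7 L.

76.7 L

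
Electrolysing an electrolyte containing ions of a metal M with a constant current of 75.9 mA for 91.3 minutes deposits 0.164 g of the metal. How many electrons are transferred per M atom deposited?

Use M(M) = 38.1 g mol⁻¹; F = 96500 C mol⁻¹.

1

Q = I·t = 0.07590 A × 5478.0 s = 415.8 C, so n(e⁻) = 415.8/96500 = 0.004309 mol.
n(M) deposited = 0.164 / 38.1 = 0.004304 mol.
Electrons per atom = n(e⁻)/n(M) = 0.004309 / 0.004304 = 1.00 ≈ 1, so the ion is M⁺.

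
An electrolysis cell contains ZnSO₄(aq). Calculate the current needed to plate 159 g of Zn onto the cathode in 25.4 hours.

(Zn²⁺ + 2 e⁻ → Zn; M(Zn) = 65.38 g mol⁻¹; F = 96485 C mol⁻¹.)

5.13 A

n(Zn) = 159 / 65.38 = 2.432 mol.
n(e⁻) = 2 × 2.432 = 4.864 mol.
Q = n(e⁻)·F = 4.864 × 96485 = 469300 C.
I = Q/t = 469300 / 91440 s = 5.13 A.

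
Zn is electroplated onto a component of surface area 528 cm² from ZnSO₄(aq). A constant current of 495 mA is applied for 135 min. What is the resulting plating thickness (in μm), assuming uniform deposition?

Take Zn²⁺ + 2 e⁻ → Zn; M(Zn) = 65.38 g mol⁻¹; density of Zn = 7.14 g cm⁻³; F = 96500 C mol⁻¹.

3.60 μm

Q = I·t = 0.4950 × 8100.0 = 4010 C; n(e⁻) = 0.04155 mol.
n(Zn) = n(e⁻)/2 = 0.02077 mol, so m = 0.02077 × 65.38 = 1.358 g.
Volume = m/ρ = 1.358 / 7.14 = 0.1902 cm³.
Thickness = V/A = 0.1902 / 528 = 3.60 × 10⁻⁴ cm = 3.60 μm.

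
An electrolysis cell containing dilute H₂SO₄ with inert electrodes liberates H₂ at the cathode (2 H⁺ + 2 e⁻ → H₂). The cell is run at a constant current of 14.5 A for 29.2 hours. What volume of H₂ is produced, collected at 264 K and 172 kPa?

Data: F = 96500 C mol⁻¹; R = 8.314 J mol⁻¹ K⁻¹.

Q = I·t = 14.50 A × 105120 s = 1524000 C.
n(e⁻) = Q/F = 1524000 / 96500 = 15.80 mol.
2 electrons are transferred per H₂ molecule, so n(H₂) = 15.80 / 2 = 7.898 mol.
V = nRT/P = (7.898 × 8.314 × 264) / (172 × 10³ Pa) = 0.101 m³ = 101 L.

101 L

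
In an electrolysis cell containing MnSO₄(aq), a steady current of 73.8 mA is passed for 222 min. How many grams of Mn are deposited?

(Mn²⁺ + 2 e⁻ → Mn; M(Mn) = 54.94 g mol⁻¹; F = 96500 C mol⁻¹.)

0.280 g

Q = I·t = 0.07380 A × 13320 s = 983.0 C.
n(e⁻) = Q/F = 983.0 / 96500 = 0.01019 mol.
Mn²⁺ + 2 e⁻ → Mn, so n(Mn) = n(e⁻)/2 = 0.005093 mol.
m = n·M = 0.005093 × 54.94 = 0.280 g.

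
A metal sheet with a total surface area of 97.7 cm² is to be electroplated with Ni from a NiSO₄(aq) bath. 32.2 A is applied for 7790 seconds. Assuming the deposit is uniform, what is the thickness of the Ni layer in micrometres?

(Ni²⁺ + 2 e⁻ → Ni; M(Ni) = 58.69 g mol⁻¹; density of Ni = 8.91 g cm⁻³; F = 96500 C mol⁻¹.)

876 μm

Q = I·t = 32.20 × 7790.0 = 250800 C; n(e⁻) = 2.599 mol.
n(Ni) = n(e⁻)/2 = 1.300 mol, so m = 1.300 × 58.69 = 76.28 g.
Volume = m/ρ = 76.28 / 8.91 = 8.561 cm³.
Thickness = V/A = 8.561 / 97.7 = 0.0876 cm = 876 μm.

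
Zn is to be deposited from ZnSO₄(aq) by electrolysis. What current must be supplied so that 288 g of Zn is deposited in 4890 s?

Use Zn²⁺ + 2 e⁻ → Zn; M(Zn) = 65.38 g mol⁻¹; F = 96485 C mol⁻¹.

n(Zn) = 288 / 65.38 = 4.405 mol.
n(e⁻) = 2 × 4.405 = 8.810 mol.
Q = n(e⁻)·F = 8.810 × 96485 = 850000 C.
I = Q/t = 850000 / 4890.0 s = 174 A.

174 A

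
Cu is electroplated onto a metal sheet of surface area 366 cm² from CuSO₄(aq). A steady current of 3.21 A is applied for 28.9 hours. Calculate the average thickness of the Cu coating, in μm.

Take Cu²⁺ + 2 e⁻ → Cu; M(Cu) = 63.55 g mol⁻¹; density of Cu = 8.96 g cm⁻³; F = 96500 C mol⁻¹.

335 μm

Q = I·t = 3.210 × 104040 = 334000 C; n(e⁻) = 3.461 mol.
n(Cu) = n(e⁻)/2 = 1.730 mol, so m = 1.730 × 63.55 = 110.0 g.
Volume = m/ρ = 110.0 / 8.96 = 12.27 cm³.
Thickness = V/A = 12.27 / 366 = 0.0335 cm = 335 μm.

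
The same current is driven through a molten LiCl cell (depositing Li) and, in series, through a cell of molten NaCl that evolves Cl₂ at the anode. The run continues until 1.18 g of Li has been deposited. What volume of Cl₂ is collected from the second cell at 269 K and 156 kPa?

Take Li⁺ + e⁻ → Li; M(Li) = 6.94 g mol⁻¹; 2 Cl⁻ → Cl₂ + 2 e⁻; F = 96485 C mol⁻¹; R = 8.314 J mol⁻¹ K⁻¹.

1.22 L

n(Li) = 1.18 / 6.94 = 0.1700 mol, so n(e⁻) = 1 × 0.1700 = 0.1700 mol.
The cells are in series, so the same 0.1700 mol of electrons passes through the second cell.
2 Cl⁻ → Cl₂ + 2 e⁻ — 2 mol e⁻ per mol Cl₂, so n(Cl₂) = 0.1700/2 = 0.08501 mol.
V = nRT/P = (0.08501 × 8.314 × 269) / (156 × 10³) = 0.00122 m³ = 1.22 L.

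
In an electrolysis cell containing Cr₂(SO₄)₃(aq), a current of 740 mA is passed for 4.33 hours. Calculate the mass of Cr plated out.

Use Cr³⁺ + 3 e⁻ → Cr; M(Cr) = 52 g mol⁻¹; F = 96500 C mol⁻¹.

Q = I·t = 0.7400 A × 15588 s = 11540 C.
n(e⁻) = Q/F = 11540 / 96500 = 0.1195 mol.
Cr³⁺ + 3 e⁻ → Cr, so n(Cr) = n(e⁻)/3 = 0.03984 mol.
m = n·M = 0.03984 × 52 = 2.07 g.

2.07 g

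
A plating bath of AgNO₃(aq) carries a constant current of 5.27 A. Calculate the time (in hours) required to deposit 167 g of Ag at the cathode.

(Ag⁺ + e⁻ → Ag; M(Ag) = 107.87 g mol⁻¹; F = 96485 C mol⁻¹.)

n(Ag) = m/M = 167 / 107.87 = 1.548 mol.
Each Ag atom requires 1 electron, so n(e⁻) = 1 × 1.548 = 1.548 mol.
Q = n(e⁻)·F = 1.548 × 96485 = 149400 C.
t = Q/I = 149400 / 5.270 A = 28340 s = 7.87 h.

7.87 h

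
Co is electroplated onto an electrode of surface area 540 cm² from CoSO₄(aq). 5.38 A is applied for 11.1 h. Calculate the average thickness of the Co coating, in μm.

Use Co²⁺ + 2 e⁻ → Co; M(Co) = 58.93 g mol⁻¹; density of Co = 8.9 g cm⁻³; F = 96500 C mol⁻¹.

137 μm

Q = I·t = 5.380 × 39960 = 215000 C; n(e⁻) = 2.228 mol.
n(Co) = n(e⁻)/2 = 1.114 mol, so m = 1.114 × 58.93 = 65.64 g.
Volume = m/ρ = 65.64 / 8.9 = 7.376 cm³.
Thickness = V/A = 7.376 / 540 = 0.0137 cm = 137 μm.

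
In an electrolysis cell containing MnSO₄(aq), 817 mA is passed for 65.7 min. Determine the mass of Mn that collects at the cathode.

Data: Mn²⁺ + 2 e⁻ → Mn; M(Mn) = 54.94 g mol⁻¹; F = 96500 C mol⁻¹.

0.917 g

Q = I·t = 0.8170 A × 3942.0 s = 3221 C.
n(e⁻) = Q/F = 3221 / 96500 = 0.03337 mol.
Mn²⁺ + 2 e⁻ → Mn, so n(Mn) = n(e⁻)/2 = 0.01669 mol.
m = n·M = 0.01669 × 54.94 = 0.917 g.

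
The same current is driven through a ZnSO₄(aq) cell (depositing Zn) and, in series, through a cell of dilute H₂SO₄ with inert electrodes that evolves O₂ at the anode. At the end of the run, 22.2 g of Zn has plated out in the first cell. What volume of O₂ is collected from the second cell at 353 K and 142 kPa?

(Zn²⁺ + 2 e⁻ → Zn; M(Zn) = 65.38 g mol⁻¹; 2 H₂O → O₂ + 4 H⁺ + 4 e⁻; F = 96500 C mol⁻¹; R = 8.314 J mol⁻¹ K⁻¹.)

3.51 L

n(Zn) = 22.2 / 65.38 = 0.3396 mol, so n(e⁻) = 2 × 0.3396 = 0.6791 mol.
The cells are in series, so the same 0.6791 mol of electrons passes through the second cell.
2 H₂O → O₂ + 4 H⁺ + 4 e⁻ — 4 mol e⁻ per mol O₂, so n(O₂) = 0.6791/4 = 0.1698 mol.
V = nRT/P = (0.1698 × 8.314 × 353) / (142 × 10³) = 0.00351 m³ = 3.51 L.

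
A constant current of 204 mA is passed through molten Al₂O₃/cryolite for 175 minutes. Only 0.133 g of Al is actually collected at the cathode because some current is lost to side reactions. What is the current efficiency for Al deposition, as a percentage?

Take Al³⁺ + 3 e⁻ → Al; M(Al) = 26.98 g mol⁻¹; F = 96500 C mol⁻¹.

66.6 %

Q = I·t = 0.2040 × 10500 = 2142 C; n(e⁻) = 2142/96500 = 0.02220 mol.
Theoretical n(Al) = n(e⁻)/3 = 0.007399 mol, i.e. m_theo = 0.007399 × 26.98 = 0.1996 g.
Efficiency = m_actual / m_theo = 0.133 / 0.1996 = 66.6 %.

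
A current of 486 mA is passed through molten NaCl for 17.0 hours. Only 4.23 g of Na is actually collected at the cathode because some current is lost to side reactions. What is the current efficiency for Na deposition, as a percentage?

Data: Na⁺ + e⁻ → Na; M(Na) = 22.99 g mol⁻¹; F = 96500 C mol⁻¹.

Q = I·t = 0.4860 × 61200 = 29740 C; n(e⁻) = 29740/96500 = 0.3082 mol.
Theoretical n(Na) = n(e⁻)/1 = 0.3082 mol, i.e. m_theo = 0.3082 × 22.99 = 7.086 g.
Efficiency = m_actual / m_theo = 4.23 / 7.086 = 59.7 %.

59.7 %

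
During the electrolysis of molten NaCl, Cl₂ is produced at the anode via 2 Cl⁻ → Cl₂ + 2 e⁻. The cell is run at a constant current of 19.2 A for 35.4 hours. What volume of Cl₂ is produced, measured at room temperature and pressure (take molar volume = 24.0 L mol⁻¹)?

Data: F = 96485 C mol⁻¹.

304 L

Q = I·t = 19.20 A × 127440 s = 2447000 C.
n(e⁻) = Q/F = 2447000 / 96485 = 25.36 mol.
2 electrons are transferred per Cl₂ molecule, so n(Cl₂) = 25.36 / 2 = 12.68 mol.
V = n × V_m = 12.68 × 24.0 = 304 L.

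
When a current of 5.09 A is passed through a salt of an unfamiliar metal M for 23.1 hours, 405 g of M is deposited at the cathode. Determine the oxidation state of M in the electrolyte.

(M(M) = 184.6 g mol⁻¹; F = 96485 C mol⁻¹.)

+2

Q = I·t = 5.090 A × 83160 s = 423300 C, so n(e⁻) = 423300/96485 = 4.387 mol.
n(M) deposited = 405 / 184.6 = 2.194 mol.
Electrons per atom = n(e⁻)/n(M) = 4.387 / 2.194 = 2.00 ≈ 2, so the ion is M²⁺.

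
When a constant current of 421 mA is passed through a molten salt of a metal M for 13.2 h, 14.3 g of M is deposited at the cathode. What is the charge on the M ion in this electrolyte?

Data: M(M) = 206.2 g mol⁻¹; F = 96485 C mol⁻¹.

Q = I·t = 0.4210 A × 47520 s = 20010 C, so n(e⁻) = 20010/96485 = 0.2073 mol.
n(M) deposited = 14.3 / 206.2 = 0.06935 mol.
Electrons per atom = n(e⁻)/n(M) = 0.2073 / 0.06935 = 2.99 ≈ 3, so the ion is M³⁺.

+3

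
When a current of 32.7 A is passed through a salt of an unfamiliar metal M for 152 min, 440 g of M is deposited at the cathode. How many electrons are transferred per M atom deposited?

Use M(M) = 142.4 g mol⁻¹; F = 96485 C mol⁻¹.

Q = I·t = 32.70 A × 9120.0 s = 298200 C, so n(e⁻) = 298200/96485 = 3.091 mol.
n(M) deposited = 440 / 142.4 = 3.090 mol.
Electrons per atom = n(e⁻)/n(M) = 3.091 / 3.090 = 1.00 ≈ 1, so the ion is M⁺.

1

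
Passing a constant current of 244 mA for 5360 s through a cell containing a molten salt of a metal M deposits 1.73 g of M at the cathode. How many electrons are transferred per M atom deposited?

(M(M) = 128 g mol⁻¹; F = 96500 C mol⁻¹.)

1

Q = I·t = 0.2440 A × 5360.0 s = 1308 C, so n(e⁻) = 1308/96500 = 0.01355 mol.
n(M) deposited = 1.73 / 128 = 0.01352 mol.
Electrons per atom = n(e⁻)/n(M) = 0.01355 / 0.01352 = 1.00 ≈ 1, so the ion is M⁺.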